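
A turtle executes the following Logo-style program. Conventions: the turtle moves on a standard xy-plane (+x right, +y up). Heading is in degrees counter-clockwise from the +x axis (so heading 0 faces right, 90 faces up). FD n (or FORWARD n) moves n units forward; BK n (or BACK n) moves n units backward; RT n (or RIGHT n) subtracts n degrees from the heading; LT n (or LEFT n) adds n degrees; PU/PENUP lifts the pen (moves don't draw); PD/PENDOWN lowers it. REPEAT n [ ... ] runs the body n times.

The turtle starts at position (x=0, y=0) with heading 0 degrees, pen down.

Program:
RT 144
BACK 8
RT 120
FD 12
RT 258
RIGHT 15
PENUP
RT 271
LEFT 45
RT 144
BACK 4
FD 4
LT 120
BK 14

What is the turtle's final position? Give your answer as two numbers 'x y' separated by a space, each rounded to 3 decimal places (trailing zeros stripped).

Executing turtle program step by step:
Start: pos=(0,0), heading=0, pen down
RT 144: heading 0 -> 216
BK 8: (0,0) -> (6.472,4.702) [heading=216, draw]
RT 120: heading 216 -> 96
FD 12: (6.472,4.702) -> (5.218,16.637) [heading=96, draw]
RT 258: heading 96 -> 198
RT 15: heading 198 -> 183
PU: pen up
RT 271: heading 183 -> 272
LT 45: heading 272 -> 317
RT 144: heading 317 -> 173
BK 4: (5.218,16.637) -> (9.188,16.149) [heading=173, move]
FD 4: (9.188,16.149) -> (5.218,16.637) [heading=173, move]
LT 120: heading 173 -> 293
BK 14: (5.218,16.637) -> (-0.252,29.524) [heading=293, move]
Final: pos=(-0.252,29.524), heading=293, 2 segment(s) drawn

Answer: -0.252 29.524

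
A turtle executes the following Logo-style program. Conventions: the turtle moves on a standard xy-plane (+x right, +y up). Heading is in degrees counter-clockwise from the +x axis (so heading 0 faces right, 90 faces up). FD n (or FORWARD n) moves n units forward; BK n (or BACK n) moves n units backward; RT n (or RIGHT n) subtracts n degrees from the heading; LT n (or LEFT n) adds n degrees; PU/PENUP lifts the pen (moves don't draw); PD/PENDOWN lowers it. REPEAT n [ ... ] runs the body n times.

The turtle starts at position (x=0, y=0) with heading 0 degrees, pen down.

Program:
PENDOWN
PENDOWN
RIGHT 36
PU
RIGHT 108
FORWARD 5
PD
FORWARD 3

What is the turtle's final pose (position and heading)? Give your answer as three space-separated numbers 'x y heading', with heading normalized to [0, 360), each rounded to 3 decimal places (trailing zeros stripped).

Executing turtle program step by step:
Start: pos=(0,0), heading=0, pen down
PD: pen down
PD: pen down
RT 36: heading 0 -> 324
PU: pen up
RT 108: heading 324 -> 216
FD 5: (0,0) -> (-4.045,-2.939) [heading=216, move]
PD: pen down
FD 3: (-4.045,-2.939) -> (-6.472,-4.702) [heading=216, draw]
Final: pos=(-6.472,-4.702), heading=216, 1 segment(s) drawn

Answer: -6.472 -4.702 216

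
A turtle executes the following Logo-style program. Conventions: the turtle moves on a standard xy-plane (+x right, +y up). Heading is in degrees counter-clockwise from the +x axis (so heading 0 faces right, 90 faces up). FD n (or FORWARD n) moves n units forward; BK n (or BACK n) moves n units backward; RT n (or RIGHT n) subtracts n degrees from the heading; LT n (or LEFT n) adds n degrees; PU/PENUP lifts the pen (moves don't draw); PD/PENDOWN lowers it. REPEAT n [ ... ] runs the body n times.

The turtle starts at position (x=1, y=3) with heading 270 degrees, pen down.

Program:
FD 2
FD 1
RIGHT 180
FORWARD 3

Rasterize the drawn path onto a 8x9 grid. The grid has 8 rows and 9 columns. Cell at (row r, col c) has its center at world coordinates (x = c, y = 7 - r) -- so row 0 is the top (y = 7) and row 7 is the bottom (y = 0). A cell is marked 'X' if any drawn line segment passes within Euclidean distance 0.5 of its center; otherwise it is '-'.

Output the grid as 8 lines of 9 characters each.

Answer: ---------
---------
---------
---------
-X-------
-X-------
-X-------
-X-------

Derivation:
Segment 0: (1,3) -> (1,1)
Segment 1: (1,1) -> (1,0)
Segment 2: (1,0) -> (1,3)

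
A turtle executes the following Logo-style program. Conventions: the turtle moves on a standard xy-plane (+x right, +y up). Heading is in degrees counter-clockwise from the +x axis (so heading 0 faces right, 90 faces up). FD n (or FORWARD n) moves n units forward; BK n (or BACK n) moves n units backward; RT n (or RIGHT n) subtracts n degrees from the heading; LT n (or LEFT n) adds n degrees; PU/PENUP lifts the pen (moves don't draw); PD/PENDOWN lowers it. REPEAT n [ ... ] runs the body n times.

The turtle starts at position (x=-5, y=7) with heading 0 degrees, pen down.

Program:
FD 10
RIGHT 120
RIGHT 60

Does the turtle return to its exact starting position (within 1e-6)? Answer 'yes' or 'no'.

Executing turtle program step by step:
Start: pos=(-5,7), heading=0, pen down
FD 10: (-5,7) -> (5,7) [heading=0, draw]
RT 120: heading 0 -> 240
RT 60: heading 240 -> 180
Final: pos=(5,7), heading=180, 1 segment(s) drawn

Start position: (-5, 7)
Final position: (5, 7)
Distance = 10; >= 1e-6 -> NOT closed

Answer: no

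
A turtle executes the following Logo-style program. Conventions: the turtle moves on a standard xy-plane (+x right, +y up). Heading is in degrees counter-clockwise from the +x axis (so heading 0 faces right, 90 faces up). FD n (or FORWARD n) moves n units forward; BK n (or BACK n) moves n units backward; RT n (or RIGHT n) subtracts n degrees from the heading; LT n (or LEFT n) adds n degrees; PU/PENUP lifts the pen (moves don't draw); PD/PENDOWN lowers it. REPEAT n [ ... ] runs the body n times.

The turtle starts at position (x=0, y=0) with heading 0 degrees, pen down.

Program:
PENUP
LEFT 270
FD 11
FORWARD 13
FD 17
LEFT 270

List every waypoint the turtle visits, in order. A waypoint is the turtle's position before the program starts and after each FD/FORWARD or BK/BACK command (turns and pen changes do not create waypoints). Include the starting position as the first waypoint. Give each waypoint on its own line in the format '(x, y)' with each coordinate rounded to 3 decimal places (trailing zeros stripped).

Executing turtle program step by step:
Start: pos=(0,0), heading=0, pen down
PU: pen up
LT 270: heading 0 -> 270
FD 11: (0,0) -> (0,-11) [heading=270, move]
FD 13: (0,-11) -> (0,-24) [heading=270, move]
FD 17: (0,-24) -> (0,-41) [heading=270, move]
LT 270: heading 270 -> 180
Final: pos=(0,-41), heading=180, 0 segment(s) drawn
Waypoints (4 total):
(0, 0)
(0, -11)
(0, -24)
(0, -41)

Answer: (0, 0)
(0, -11)
(0, -24)
(0, -41)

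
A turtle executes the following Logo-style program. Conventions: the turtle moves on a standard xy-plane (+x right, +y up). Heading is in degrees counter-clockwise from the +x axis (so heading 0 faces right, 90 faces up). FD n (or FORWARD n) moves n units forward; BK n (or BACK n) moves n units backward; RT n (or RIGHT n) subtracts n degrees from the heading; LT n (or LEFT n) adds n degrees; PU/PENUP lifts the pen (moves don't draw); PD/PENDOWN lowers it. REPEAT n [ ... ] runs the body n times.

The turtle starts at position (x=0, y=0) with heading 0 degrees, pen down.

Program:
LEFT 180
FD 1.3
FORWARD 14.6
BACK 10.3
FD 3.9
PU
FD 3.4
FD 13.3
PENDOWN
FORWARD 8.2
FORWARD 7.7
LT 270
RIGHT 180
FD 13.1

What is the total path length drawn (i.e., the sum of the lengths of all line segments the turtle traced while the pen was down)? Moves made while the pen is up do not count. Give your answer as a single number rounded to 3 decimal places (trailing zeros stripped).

Executing turtle program step by step:
Start: pos=(0,0), heading=0, pen down
LT 180: heading 0 -> 180
FD 1.3: (0,0) -> (-1.3,0) [heading=180, draw]
FD 14.6: (-1.3,0) -> (-15.9,0) [heading=180, draw]
BK 10.3: (-15.9,0) -> (-5.6,0) [heading=180, draw]
FD 3.9: (-5.6,0) -> (-9.5,0) [heading=180, draw]
PU: pen up
FD 3.4: (-9.5,0) -> (-12.9,0) [heading=180, move]
FD 13.3: (-12.9,0) -> (-26.2,0) [heading=180, move]
PD: pen down
FD 8.2: (-26.2,0) -> (-34.4,0) [heading=180, draw]
FD 7.7: (-34.4,0) -> (-42.1,0) [heading=180, draw]
LT 270: heading 180 -> 90
RT 180: heading 90 -> 270
FD 13.1: (-42.1,0) -> (-42.1,-13.1) [heading=270, draw]
Final: pos=(-42.1,-13.1), heading=270, 7 segment(s) drawn

Segment lengths:
  seg 1: (0,0) -> (-1.3,0), length = 1.3
  seg 2: (-1.3,0) -> (-15.9,0), length = 14.6
  seg 3: (-15.9,0) -> (-5.6,0), length = 10.3
  seg 4: (-5.6,0) -> (-9.5,0), length = 3.9
  seg 5: (-26.2,0) -> (-34.4,0), length = 8.2
  seg 6: (-34.4,0) -> (-42.1,0), length = 7.7
  seg 7: (-42.1,0) -> (-42.1,-13.1), length = 13.1
Total = 59.1

Answer: 59.1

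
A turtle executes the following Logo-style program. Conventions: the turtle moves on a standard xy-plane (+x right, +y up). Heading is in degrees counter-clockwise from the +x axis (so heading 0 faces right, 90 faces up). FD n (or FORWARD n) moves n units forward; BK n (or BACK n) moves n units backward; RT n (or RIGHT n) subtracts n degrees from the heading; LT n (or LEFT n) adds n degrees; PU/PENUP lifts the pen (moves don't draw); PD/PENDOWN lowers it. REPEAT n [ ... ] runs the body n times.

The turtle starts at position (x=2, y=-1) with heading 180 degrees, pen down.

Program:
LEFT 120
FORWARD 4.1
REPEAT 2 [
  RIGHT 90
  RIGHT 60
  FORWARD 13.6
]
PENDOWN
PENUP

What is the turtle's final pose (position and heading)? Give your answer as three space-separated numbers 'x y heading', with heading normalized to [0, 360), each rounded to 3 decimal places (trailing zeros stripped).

Answer: 5.872 2.249 0

Derivation:
Executing turtle program step by step:
Start: pos=(2,-1), heading=180, pen down
LT 120: heading 180 -> 300
FD 4.1: (2,-1) -> (4.05,-4.551) [heading=300, draw]
REPEAT 2 [
  -- iteration 1/2 --
  RT 90: heading 300 -> 210
  RT 60: heading 210 -> 150
  FD 13.6: (4.05,-4.551) -> (-7.728,2.249) [heading=150, draw]
  -- iteration 2/2 --
  RT 90: heading 150 -> 60
  RT 60: heading 60 -> 0
  FD 13.6: (-7.728,2.249) -> (5.872,2.249) [heading=0, draw]
]
PD: pen down
PU: pen up
Final: pos=(5.872,2.249), heading=0, 3 segment(s) drawn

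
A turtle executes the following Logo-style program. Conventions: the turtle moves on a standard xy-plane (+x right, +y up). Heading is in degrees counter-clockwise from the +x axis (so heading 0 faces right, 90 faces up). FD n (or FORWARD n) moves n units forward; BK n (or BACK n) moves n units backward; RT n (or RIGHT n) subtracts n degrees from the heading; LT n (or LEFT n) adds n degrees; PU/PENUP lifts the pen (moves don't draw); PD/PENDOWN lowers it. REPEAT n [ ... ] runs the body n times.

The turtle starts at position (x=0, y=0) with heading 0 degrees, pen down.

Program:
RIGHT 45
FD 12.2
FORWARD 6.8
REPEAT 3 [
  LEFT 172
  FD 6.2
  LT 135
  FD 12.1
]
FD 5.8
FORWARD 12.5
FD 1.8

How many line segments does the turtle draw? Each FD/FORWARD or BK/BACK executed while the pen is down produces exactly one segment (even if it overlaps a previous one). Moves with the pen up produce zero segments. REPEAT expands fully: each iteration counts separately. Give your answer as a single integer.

Executing turtle program step by step:
Start: pos=(0,0), heading=0, pen down
RT 45: heading 0 -> 315
FD 12.2: (0,0) -> (8.627,-8.627) [heading=315, draw]
FD 6.8: (8.627,-8.627) -> (13.435,-13.435) [heading=315, draw]
REPEAT 3 [
  -- iteration 1/3 --
  LT 172: heading 315 -> 127
  FD 6.2: (13.435,-13.435) -> (9.704,-8.483) [heading=127, draw]
  LT 135: heading 127 -> 262
  FD 12.1: (9.704,-8.483) -> (8.02,-20.466) [heading=262, draw]
  -- iteration 2/3 --
  LT 172: heading 262 -> 74
  FD 6.2: (8.02,-20.466) -> (9.729,-14.506) [heading=74, draw]
  LT 135: heading 74 -> 209
  FD 12.1: (9.729,-14.506) -> (-0.854,-20.372) [heading=209, draw]
  -- iteration 3/3 --
  LT 172: heading 209 -> 21
  FD 6.2: (-0.854,-20.372) -> (4.934,-18.15) [heading=21, draw]
  LT 135: heading 21 -> 156
  FD 12.1: (4.934,-18.15) -> (-6.12,-13.229) [heading=156, draw]
]
FD 5.8: (-6.12,-13.229) -> (-11.418,-10.87) [heading=156, draw]
FD 12.5: (-11.418,-10.87) -> (-22.838,-5.785) [heading=156, draw]
FD 1.8: (-22.838,-5.785) -> (-24.482,-5.053) [heading=156, draw]
Final: pos=(-24.482,-5.053), heading=156, 11 segment(s) drawn
Segments drawn: 11

Answer: 11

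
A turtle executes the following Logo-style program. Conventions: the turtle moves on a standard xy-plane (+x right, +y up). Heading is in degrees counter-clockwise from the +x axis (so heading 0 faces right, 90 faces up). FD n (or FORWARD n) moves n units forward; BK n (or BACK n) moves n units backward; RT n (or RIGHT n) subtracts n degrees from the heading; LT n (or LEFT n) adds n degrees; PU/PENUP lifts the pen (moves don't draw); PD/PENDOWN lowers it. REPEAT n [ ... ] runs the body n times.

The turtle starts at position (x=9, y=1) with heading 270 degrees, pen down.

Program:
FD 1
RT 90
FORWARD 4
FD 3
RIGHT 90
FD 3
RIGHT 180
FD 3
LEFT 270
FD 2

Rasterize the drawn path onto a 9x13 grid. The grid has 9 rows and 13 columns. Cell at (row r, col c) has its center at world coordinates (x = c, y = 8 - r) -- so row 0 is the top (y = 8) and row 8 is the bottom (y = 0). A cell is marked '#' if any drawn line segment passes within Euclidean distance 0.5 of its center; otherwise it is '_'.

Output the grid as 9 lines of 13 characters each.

Segment 0: (9,1) -> (9,0)
Segment 1: (9,0) -> (5,0)
Segment 2: (5,0) -> (2,0)
Segment 3: (2,0) -> (2,3)
Segment 4: (2,3) -> (2,0)
Segment 5: (2,0) -> (0,0)

Answer: _____________
_____________
_____________
_____________
_____________
__#__________
__#__________
__#______#___
##########___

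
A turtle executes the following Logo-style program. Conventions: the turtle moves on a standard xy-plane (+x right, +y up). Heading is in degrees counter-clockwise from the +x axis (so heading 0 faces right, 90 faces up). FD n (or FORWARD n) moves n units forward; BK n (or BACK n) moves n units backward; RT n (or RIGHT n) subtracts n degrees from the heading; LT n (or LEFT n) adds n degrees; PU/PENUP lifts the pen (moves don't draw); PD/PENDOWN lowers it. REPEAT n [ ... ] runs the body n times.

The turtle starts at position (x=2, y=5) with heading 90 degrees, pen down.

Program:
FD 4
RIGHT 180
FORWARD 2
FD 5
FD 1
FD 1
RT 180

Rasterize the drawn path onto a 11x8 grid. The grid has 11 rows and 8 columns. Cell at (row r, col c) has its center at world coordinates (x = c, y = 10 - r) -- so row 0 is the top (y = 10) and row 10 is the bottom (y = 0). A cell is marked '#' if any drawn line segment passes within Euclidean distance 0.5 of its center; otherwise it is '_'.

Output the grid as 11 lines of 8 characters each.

Segment 0: (2,5) -> (2,9)
Segment 1: (2,9) -> (2,7)
Segment 2: (2,7) -> (2,2)
Segment 3: (2,2) -> (2,1)
Segment 4: (2,1) -> (2,0)

Answer: ________
__#_____
__#_____
__#_____
__#_____
__#_____
__#_____
__#_____
__#_____
__#_____
__#_____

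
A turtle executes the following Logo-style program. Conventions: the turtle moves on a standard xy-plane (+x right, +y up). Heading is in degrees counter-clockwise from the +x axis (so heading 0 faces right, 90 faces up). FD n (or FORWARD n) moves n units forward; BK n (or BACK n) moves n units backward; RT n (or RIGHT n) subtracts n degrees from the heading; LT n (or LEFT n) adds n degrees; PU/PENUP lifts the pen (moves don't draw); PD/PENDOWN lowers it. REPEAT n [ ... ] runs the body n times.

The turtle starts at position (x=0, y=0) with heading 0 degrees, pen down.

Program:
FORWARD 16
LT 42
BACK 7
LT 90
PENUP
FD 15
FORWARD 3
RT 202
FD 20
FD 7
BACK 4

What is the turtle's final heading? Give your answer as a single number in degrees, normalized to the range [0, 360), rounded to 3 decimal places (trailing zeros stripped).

Answer: 290

Derivation:
Executing turtle program step by step:
Start: pos=(0,0), heading=0, pen down
FD 16: (0,0) -> (16,0) [heading=0, draw]
LT 42: heading 0 -> 42
BK 7: (16,0) -> (10.798,-4.684) [heading=42, draw]
LT 90: heading 42 -> 132
PU: pen up
FD 15: (10.798,-4.684) -> (0.761,6.463) [heading=132, move]
FD 3: (0.761,6.463) -> (-1.246,8.693) [heading=132, move]
RT 202: heading 132 -> 290
FD 20: (-1.246,8.693) -> (5.594,-10.101) [heading=290, move]
FD 7: (5.594,-10.101) -> (7.988,-16.679) [heading=290, move]
BK 4: (7.988,-16.679) -> (6.62,-12.92) [heading=290, move]
Final: pos=(6.62,-12.92), heading=290, 2 segment(s) drawn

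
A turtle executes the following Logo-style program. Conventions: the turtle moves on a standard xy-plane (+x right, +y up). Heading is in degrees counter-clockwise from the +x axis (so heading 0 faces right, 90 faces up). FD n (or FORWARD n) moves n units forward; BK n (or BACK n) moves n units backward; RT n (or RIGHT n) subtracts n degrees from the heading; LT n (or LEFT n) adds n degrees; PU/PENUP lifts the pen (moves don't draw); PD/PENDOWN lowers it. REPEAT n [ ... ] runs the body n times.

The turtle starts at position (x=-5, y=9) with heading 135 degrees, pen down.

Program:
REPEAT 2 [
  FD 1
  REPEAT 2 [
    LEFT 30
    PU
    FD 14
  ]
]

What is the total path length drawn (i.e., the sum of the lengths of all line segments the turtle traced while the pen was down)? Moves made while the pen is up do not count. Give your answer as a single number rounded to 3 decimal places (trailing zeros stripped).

Executing turtle program step by step:
Start: pos=(-5,9), heading=135, pen down
REPEAT 2 [
  -- iteration 1/2 --
  FD 1: (-5,9) -> (-5.707,9.707) [heading=135, draw]
  REPEAT 2 [
    -- iteration 1/2 --
    LT 30: heading 135 -> 165
    PU: pen up
    FD 14: (-5.707,9.707) -> (-19.23,13.331) [heading=165, move]
    -- iteration 2/2 --
    LT 30: heading 165 -> 195
    PU: pen up
    FD 14: (-19.23,13.331) -> (-32.753,9.707) [heading=195, move]
  ]
  -- iteration 2/2 --
  FD 1: (-32.753,9.707) -> (-33.719,9.448) [heading=195, move]
  REPEAT 2 [
    -- iteration 1/2 --
    LT 30: heading 195 -> 225
    PU: pen up
    FD 14: (-33.719,9.448) -> (-43.618,-0.451) [heading=225, move]
    -- iteration 2/2 --
    LT 30: heading 225 -> 255
    PU: pen up
    FD 14: (-43.618,-0.451) -> (-47.242,-13.974) [heading=255, move]
  ]
]
Final: pos=(-47.242,-13.974), heading=255, 1 segment(s) drawn

Segment lengths:
  seg 1: (-5,9) -> (-5.707,9.707), length = 1
Total = 1

Answer: 1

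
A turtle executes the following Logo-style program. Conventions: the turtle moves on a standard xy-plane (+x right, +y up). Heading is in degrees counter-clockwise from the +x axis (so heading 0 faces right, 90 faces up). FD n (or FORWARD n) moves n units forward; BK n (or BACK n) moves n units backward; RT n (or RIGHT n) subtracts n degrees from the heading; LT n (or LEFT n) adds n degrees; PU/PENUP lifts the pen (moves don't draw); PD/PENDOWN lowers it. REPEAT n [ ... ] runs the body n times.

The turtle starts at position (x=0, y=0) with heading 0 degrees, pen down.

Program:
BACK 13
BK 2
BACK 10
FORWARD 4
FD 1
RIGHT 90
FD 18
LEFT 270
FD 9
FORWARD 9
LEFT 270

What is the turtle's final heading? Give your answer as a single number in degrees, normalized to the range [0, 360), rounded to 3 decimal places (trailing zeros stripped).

Answer: 90

Derivation:
Executing turtle program step by step:
Start: pos=(0,0), heading=0, pen down
BK 13: (0,0) -> (-13,0) [heading=0, draw]
BK 2: (-13,0) -> (-15,0) [heading=0, draw]
BK 10: (-15,0) -> (-25,0) [heading=0, draw]
FD 4: (-25,0) -> (-21,0) [heading=0, draw]
FD 1: (-21,0) -> (-20,0) [heading=0, draw]
RT 90: heading 0 -> 270
FD 18: (-20,0) -> (-20,-18) [heading=270, draw]
LT 270: heading 270 -> 180
FD 9: (-20,-18) -> (-29,-18) [heading=180, draw]
FD 9: (-29,-18) -> (-38,-18) [heading=180, draw]
LT 270: heading 180 -> 90
Final: pos=(-38,-18), heading=90, 8 segment(s) drawn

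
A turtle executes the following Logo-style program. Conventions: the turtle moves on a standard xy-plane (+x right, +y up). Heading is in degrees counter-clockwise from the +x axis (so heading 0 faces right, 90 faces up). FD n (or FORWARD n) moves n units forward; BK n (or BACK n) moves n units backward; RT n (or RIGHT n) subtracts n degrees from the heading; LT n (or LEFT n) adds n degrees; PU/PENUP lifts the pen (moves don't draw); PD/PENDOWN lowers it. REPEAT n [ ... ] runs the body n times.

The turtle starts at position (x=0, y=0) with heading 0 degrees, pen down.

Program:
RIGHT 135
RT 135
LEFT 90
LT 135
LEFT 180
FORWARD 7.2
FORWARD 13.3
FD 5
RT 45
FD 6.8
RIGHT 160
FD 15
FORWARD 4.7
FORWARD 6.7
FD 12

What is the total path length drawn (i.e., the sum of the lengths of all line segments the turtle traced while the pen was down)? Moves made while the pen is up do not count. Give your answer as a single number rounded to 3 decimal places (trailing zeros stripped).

Answer: 70.7

Derivation:
Executing turtle program step by step:
Start: pos=(0,0), heading=0, pen down
RT 135: heading 0 -> 225
RT 135: heading 225 -> 90
LT 90: heading 90 -> 180
LT 135: heading 180 -> 315
LT 180: heading 315 -> 135
FD 7.2: (0,0) -> (-5.091,5.091) [heading=135, draw]
FD 13.3: (-5.091,5.091) -> (-14.496,14.496) [heading=135, draw]
FD 5: (-14.496,14.496) -> (-18.031,18.031) [heading=135, draw]
RT 45: heading 135 -> 90
FD 6.8: (-18.031,18.031) -> (-18.031,24.831) [heading=90, draw]
RT 160: heading 90 -> 290
FD 15: (-18.031,24.831) -> (-12.901,10.736) [heading=290, draw]
FD 4.7: (-12.901,10.736) -> (-11.293,6.319) [heading=290, draw]
FD 6.7: (-11.293,6.319) -> (-9.002,0.023) [heading=290, draw]
FD 12: (-9.002,0.023) -> (-4.898,-11.253) [heading=290, draw]
Final: pos=(-4.898,-11.253), heading=290, 8 segment(s) drawn

Segment lengths:
  seg 1: (0,0) -> (-5.091,5.091), length = 7.2
  seg 2: (-5.091,5.091) -> (-14.496,14.496), length = 13.3
  seg 3: (-14.496,14.496) -> (-18.031,18.031), length = 5
  seg 4: (-18.031,18.031) -> (-18.031,24.831), length = 6.8
  seg 5: (-18.031,24.831) -> (-12.901,10.736), length = 15
  seg 6: (-12.901,10.736) -> (-11.293,6.319), length = 4.7
  seg 7: (-11.293,6.319) -> (-9.002,0.023), length = 6.7
  seg 8: (-9.002,0.023) -> (-4.898,-11.253), length = 12
Total = 70.7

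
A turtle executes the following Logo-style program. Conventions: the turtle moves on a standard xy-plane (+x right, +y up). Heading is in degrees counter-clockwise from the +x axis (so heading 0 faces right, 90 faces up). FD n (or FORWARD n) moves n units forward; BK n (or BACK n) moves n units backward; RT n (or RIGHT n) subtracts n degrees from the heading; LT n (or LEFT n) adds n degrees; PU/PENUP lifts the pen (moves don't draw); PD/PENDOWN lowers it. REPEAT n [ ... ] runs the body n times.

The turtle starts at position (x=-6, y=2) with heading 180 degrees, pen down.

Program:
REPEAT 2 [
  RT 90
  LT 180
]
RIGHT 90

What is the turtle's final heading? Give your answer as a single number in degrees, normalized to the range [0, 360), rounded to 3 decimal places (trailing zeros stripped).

Executing turtle program step by step:
Start: pos=(-6,2), heading=180, pen down
REPEAT 2 [
  -- iteration 1/2 --
  RT 90: heading 180 -> 90
  LT 180: heading 90 -> 270
  -- iteration 2/2 --
  RT 90: heading 270 -> 180
  LT 180: heading 180 -> 0
]
RT 90: heading 0 -> 270
Final: pos=(-6,2), heading=270, 0 segment(s) drawn

Answer: 270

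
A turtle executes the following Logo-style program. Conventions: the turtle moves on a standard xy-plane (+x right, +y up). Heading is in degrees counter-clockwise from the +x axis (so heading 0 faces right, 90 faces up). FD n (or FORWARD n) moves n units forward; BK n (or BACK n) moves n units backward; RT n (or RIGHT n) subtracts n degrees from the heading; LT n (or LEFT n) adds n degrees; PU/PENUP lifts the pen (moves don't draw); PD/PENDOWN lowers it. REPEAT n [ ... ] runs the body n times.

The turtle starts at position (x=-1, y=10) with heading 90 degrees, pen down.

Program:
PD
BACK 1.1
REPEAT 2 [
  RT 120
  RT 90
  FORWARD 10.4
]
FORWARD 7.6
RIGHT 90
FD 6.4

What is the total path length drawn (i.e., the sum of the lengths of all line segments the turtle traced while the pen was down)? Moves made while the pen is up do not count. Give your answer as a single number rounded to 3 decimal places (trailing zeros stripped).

Executing turtle program step by step:
Start: pos=(-1,10), heading=90, pen down
PD: pen down
BK 1.1: (-1,10) -> (-1,8.9) [heading=90, draw]
REPEAT 2 [
  -- iteration 1/2 --
  RT 120: heading 90 -> 330
  RT 90: heading 330 -> 240
  FD 10.4: (-1,8.9) -> (-6.2,-0.107) [heading=240, draw]
  -- iteration 2/2 --
  RT 120: heading 240 -> 120
  RT 90: heading 120 -> 30
  FD 10.4: (-6.2,-0.107) -> (2.807,5.093) [heading=30, draw]
]
FD 7.6: (2.807,5.093) -> (9.388,8.893) [heading=30, draw]
RT 90: heading 30 -> 300
FD 6.4: (9.388,8.893) -> (12.588,3.351) [heading=300, draw]
Final: pos=(12.588,3.351), heading=300, 5 segment(s) drawn

Segment lengths:
  seg 1: (-1,10) -> (-1,8.9), length = 1.1
  seg 2: (-1,8.9) -> (-6.2,-0.107), length = 10.4
  seg 3: (-6.2,-0.107) -> (2.807,5.093), length = 10.4
  seg 4: (2.807,5.093) -> (9.388,8.893), length = 7.6
  seg 5: (9.388,8.893) -> (12.588,3.351), length = 6.4
Total = 35.9

Answer: 35.9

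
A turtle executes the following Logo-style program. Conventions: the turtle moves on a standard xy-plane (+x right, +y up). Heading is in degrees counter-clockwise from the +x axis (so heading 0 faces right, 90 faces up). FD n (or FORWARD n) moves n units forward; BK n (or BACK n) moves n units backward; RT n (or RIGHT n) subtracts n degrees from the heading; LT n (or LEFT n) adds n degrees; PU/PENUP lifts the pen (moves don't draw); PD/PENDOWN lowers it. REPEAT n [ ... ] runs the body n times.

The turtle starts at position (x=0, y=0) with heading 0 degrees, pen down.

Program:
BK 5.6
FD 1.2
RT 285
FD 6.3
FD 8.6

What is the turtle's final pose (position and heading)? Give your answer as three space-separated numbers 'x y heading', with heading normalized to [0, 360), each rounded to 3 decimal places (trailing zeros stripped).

Executing turtle program step by step:
Start: pos=(0,0), heading=0, pen down
BK 5.6: (0,0) -> (-5.6,0) [heading=0, draw]
FD 1.2: (-5.6,0) -> (-4.4,0) [heading=0, draw]
RT 285: heading 0 -> 75
FD 6.3: (-4.4,0) -> (-2.769,6.085) [heading=75, draw]
FD 8.6: (-2.769,6.085) -> (-0.544,14.392) [heading=75, draw]
Final: pos=(-0.544,14.392), heading=75, 4 segment(s) drawn

Answer: -0.544 14.392 75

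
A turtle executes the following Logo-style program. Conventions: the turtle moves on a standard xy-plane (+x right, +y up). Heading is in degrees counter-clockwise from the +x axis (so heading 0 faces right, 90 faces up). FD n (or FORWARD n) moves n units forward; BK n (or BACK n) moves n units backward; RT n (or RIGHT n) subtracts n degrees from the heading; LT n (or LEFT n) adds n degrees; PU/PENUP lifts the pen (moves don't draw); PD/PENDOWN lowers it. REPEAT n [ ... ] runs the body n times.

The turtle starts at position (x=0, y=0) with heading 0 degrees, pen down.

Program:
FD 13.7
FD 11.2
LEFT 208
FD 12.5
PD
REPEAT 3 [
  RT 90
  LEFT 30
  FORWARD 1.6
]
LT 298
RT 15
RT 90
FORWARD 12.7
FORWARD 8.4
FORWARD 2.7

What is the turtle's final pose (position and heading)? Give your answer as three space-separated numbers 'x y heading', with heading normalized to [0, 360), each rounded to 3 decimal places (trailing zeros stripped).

Answer: -3.987 -18.285 221

Derivation:
Executing turtle program step by step:
Start: pos=(0,0), heading=0, pen down
FD 13.7: (0,0) -> (13.7,0) [heading=0, draw]
FD 11.2: (13.7,0) -> (24.9,0) [heading=0, draw]
LT 208: heading 0 -> 208
FD 12.5: (24.9,0) -> (13.863,-5.868) [heading=208, draw]
PD: pen down
REPEAT 3 [
  -- iteration 1/3 --
  RT 90: heading 208 -> 118
  LT 30: heading 118 -> 148
  FD 1.6: (13.863,-5.868) -> (12.506,-5.021) [heading=148, draw]
  -- iteration 2/3 --
  RT 90: heading 148 -> 58
  LT 30: heading 58 -> 88
  FD 1.6: (12.506,-5.021) -> (12.562,-3.421) [heading=88, draw]
  -- iteration 3/3 --
  RT 90: heading 88 -> 358
  LT 30: heading 358 -> 28
  FD 1.6: (12.562,-3.421) -> (13.975,-2.67) [heading=28, draw]
]
LT 298: heading 28 -> 326
RT 15: heading 326 -> 311
RT 90: heading 311 -> 221
FD 12.7: (13.975,-2.67) -> (4.39,-11.002) [heading=221, draw]
FD 8.4: (4.39,-11.002) -> (-1.95,-16.513) [heading=221, draw]
FD 2.7: (-1.95,-16.513) -> (-3.987,-18.285) [heading=221, draw]
Final: pos=(-3.987,-18.285), heading=221, 9 segment(s) drawn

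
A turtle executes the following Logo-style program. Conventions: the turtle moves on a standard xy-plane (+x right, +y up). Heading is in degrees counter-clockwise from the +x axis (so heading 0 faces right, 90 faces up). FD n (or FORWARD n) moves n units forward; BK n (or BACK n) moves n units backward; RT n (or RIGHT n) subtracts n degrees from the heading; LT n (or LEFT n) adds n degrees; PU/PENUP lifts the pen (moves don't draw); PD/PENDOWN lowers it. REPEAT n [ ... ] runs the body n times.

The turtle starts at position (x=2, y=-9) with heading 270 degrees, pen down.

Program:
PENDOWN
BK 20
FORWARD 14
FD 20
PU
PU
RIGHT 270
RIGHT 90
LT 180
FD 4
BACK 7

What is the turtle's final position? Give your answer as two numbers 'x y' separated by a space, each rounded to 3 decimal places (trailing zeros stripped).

Answer: 2 -26

Derivation:
Executing turtle program step by step:
Start: pos=(2,-9), heading=270, pen down
PD: pen down
BK 20: (2,-9) -> (2,11) [heading=270, draw]
FD 14: (2,11) -> (2,-3) [heading=270, draw]
FD 20: (2,-3) -> (2,-23) [heading=270, draw]
PU: pen up
PU: pen up
RT 270: heading 270 -> 0
RT 90: heading 0 -> 270
LT 180: heading 270 -> 90
FD 4: (2,-23) -> (2,-19) [heading=90, move]
BK 7: (2,-19) -> (2,-26) [heading=90, move]
Final: pos=(2,-26), heading=90, 3 segment(s) drawn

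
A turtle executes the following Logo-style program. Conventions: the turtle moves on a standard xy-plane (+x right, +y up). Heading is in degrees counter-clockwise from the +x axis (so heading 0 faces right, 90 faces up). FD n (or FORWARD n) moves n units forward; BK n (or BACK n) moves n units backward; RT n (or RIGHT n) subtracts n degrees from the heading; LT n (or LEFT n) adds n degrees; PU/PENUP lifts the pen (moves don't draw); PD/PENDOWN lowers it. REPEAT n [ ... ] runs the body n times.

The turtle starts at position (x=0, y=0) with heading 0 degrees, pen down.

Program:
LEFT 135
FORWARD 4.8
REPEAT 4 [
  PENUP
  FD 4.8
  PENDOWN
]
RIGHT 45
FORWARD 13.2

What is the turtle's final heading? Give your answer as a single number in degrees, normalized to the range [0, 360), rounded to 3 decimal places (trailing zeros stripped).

Answer: 90

Derivation:
Executing turtle program step by step:
Start: pos=(0,0), heading=0, pen down
LT 135: heading 0 -> 135
FD 4.8: (0,0) -> (-3.394,3.394) [heading=135, draw]
REPEAT 4 [
  -- iteration 1/4 --
  PU: pen up
  FD 4.8: (-3.394,3.394) -> (-6.788,6.788) [heading=135, move]
  PD: pen down
  -- iteration 2/4 --
  PU: pen up
  FD 4.8: (-6.788,6.788) -> (-10.182,10.182) [heading=135, move]
  PD: pen down
  -- iteration 3/4 --
  PU: pen up
  FD 4.8: (-10.182,10.182) -> (-13.576,13.576) [heading=135, move]
  PD: pen down
  -- iteration 4/4 --
  PU: pen up
  FD 4.8: (-13.576,13.576) -> (-16.971,16.971) [heading=135, move]
  PD: pen down
]
RT 45: heading 135 -> 90
FD 13.2: (-16.971,16.971) -> (-16.971,30.171) [heading=90, draw]
Final: pos=(-16.971,30.171), heading=90, 2 segment(s) drawn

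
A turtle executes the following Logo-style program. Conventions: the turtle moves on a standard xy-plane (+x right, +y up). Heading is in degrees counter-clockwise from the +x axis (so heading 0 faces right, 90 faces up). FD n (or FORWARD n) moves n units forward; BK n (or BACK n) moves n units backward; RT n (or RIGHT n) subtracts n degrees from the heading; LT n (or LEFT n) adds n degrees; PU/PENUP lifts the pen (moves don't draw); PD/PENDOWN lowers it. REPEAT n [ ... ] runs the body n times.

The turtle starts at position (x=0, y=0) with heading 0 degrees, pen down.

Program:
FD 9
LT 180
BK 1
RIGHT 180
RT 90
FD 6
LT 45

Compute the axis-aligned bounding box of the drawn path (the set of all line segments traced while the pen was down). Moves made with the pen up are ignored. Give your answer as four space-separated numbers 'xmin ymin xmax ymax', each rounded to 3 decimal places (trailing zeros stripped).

Answer: 0 -6 10 0

Derivation:
Executing turtle program step by step:
Start: pos=(0,0), heading=0, pen down
FD 9: (0,0) -> (9,0) [heading=0, draw]
LT 180: heading 0 -> 180
BK 1: (9,0) -> (10,0) [heading=180, draw]
RT 180: heading 180 -> 0
RT 90: heading 0 -> 270
FD 6: (10,0) -> (10,-6) [heading=270, draw]
LT 45: heading 270 -> 315
Final: pos=(10,-6), heading=315, 3 segment(s) drawn

Segment endpoints: x in {0, 9, 10}, y in {-6, 0, 0}
xmin=0, ymin=-6, xmax=10, ymax=0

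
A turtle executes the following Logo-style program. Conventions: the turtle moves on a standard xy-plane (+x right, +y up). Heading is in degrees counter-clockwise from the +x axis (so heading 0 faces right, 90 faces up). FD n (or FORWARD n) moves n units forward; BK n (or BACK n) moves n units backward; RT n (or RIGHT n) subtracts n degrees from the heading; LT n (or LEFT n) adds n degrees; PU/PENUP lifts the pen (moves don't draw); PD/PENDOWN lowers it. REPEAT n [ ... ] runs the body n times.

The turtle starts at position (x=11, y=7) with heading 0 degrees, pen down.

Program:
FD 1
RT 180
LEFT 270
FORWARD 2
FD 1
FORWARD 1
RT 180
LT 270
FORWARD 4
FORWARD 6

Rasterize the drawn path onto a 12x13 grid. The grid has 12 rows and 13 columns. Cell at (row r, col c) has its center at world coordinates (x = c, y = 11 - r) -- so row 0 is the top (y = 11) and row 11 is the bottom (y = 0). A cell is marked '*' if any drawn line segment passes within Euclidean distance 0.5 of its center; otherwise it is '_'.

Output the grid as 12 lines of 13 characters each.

Answer: __***********
____________*
____________*
____________*
___________**
_____________
_____________
_____________
_____________
_____________
_____________
_____________

Derivation:
Segment 0: (11,7) -> (12,7)
Segment 1: (12,7) -> (12,9)
Segment 2: (12,9) -> (12,10)
Segment 3: (12,10) -> (12,11)
Segment 4: (12,11) -> (8,11)
Segment 5: (8,11) -> (2,11)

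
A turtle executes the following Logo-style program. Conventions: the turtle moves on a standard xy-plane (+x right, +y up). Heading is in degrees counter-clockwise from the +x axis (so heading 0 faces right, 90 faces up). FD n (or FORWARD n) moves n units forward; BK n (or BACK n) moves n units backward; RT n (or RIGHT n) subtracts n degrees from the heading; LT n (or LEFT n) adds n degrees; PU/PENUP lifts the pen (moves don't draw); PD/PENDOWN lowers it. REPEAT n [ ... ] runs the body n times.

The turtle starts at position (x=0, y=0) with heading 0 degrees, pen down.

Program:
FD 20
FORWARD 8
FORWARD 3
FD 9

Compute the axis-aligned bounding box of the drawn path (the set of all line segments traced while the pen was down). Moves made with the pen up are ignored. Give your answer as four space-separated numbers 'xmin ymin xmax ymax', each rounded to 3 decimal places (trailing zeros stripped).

Answer: 0 0 40 0

Derivation:
Executing turtle program step by step:
Start: pos=(0,0), heading=0, pen down
FD 20: (0,0) -> (20,0) [heading=0, draw]
FD 8: (20,0) -> (28,0) [heading=0, draw]
FD 3: (28,0) -> (31,0) [heading=0, draw]
FD 9: (31,0) -> (40,0) [heading=0, draw]
Final: pos=(40,0), heading=0, 4 segment(s) drawn

Segment endpoints: x in {0, 20, 28, 31, 40}, y in {0}
xmin=0, ymin=0, xmax=40, ymax=0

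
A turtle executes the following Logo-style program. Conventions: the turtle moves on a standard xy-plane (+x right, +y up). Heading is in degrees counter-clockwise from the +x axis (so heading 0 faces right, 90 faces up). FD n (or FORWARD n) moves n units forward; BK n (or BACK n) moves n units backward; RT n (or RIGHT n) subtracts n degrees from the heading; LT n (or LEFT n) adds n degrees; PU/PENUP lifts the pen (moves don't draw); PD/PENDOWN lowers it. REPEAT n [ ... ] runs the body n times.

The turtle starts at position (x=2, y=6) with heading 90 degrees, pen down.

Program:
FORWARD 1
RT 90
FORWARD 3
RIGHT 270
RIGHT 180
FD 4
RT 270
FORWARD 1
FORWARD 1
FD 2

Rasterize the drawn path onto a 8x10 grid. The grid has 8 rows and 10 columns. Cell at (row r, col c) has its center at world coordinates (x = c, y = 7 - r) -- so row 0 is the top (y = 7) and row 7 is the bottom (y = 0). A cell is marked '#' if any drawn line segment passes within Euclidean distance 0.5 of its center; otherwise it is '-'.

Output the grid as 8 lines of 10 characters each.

Answer: --####----
--#--#----
-----#----
-----#----
-----#####
----------
----------
----------

Derivation:
Segment 0: (2,6) -> (2,7)
Segment 1: (2,7) -> (5,7)
Segment 2: (5,7) -> (5,3)
Segment 3: (5,3) -> (6,3)
Segment 4: (6,3) -> (7,3)
Segment 5: (7,3) -> (9,3)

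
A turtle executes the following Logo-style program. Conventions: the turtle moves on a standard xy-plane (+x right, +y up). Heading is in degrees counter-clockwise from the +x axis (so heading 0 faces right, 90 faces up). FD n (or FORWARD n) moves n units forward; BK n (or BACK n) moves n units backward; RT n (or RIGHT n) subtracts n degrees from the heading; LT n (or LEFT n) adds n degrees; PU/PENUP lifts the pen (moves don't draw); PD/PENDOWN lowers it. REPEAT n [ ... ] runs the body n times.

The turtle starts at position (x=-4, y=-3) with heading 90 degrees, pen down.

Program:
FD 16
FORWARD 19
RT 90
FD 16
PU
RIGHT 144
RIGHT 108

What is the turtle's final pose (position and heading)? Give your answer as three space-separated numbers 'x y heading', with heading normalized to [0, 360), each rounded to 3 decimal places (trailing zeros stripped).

Executing turtle program step by step:
Start: pos=(-4,-3), heading=90, pen down
FD 16: (-4,-3) -> (-4,13) [heading=90, draw]
FD 19: (-4,13) -> (-4,32) [heading=90, draw]
RT 90: heading 90 -> 0
FD 16: (-4,32) -> (12,32) [heading=0, draw]
PU: pen up
RT 144: heading 0 -> 216
RT 108: heading 216 -> 108
Final: pos=(12,32), heading=108, 3 segment(s) drawn

Answer: 12 32 108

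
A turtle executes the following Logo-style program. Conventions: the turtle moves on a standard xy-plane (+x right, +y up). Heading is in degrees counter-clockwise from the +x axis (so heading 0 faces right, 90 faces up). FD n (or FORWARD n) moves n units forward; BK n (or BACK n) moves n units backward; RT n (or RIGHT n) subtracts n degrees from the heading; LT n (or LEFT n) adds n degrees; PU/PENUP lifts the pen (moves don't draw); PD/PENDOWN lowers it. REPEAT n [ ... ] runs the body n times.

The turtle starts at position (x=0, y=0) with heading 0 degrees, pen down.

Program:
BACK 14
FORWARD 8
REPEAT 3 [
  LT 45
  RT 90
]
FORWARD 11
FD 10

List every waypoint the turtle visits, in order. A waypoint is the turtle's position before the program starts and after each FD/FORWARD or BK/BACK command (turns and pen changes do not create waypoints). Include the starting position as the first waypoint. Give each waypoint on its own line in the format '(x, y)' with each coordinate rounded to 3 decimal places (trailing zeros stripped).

Executing turtle program step by step:
Start: pos=(0,0), heading=0, pen down
BK 14: (0,0) -> (-14,0) [heading=0, draw]
FD 8: (-14,0) -> (-6,0) [heading=0, draw]
REPEAT 3 [
  -- iteration 1/3 --
  LT 45: heading 0 -> 45
  RT 90: heading 45 -> 315
  -- iteration 2/3 --
  LT 45: heading 315 -> 0
  RT 90: heading 0 -> 270
  -- iteration 3/3 --
  LT 45: heading 270 -> 315
  RT 90: heading 315 -> 225
]
FD 11: (-6,0) -> (-13.778,-7.778) [heading=225, draw]
FD 10: (-13.778,-7.778) -> (-20.849,-14.849) [heading=225, draw]
Final: pos=(-20.849,-14.849), heading=225, 4 segment(s) drawn
Waypoints (5 total):
(0, 0)
(-14, 0)
(-6, 0)
(-13.778, -7.778)
(-20.849, -14.849)

Answer: (0, 0)
(-14, 0)
(-6, 0)
(-13.778, -7.778)
(-20.849, -14.849)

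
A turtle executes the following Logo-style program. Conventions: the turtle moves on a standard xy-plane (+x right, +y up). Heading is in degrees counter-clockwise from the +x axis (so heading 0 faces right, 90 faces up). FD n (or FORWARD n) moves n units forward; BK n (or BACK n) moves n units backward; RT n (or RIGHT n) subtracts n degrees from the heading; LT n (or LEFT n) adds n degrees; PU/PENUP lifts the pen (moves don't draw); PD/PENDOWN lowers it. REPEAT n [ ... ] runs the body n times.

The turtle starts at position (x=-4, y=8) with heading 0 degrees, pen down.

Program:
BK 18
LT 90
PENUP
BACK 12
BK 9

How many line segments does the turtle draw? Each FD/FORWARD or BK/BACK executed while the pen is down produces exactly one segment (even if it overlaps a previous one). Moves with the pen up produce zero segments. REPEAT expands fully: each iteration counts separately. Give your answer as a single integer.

Answer: 1

Derivation:
Executing turtle program step by step:
Start: pos=(-4,8), heading=0, pen down
BK 18: (-4,8) -> (-22,8) [heading=0, draw]
LT 90: heading 0 -> 90
PU: pen up
BK 12: (-22,8) -> (-22,-4) [heading=90, move]
BK 9: (-22,-4) -> (-22,-13) [heading=90, move]
Final: pos=(-22,-13), heading=90, 1 segment(s) drawn
Segments drawn: 1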